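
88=88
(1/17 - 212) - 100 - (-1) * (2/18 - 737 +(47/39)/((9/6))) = -2084525/1989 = -1048.03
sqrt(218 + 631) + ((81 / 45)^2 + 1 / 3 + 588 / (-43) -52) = -200276 / 3225 + sqrt(849) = -32.96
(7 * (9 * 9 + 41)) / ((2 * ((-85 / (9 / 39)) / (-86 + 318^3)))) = -3168735402 / 85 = -37279240.02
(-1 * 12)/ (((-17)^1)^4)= -12/ 83521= -0.00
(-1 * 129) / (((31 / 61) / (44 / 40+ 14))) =-1188219 / 310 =-3832.96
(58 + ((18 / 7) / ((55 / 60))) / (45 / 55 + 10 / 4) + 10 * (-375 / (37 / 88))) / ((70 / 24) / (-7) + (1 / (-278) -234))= 279419039880 / 7392882791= 37.80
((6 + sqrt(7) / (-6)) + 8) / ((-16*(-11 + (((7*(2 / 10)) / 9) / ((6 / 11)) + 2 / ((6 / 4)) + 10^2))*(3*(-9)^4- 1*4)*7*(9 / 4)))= -15 / 481486093 + 5*sqrt(7) / 13481610604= -0.00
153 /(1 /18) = 2754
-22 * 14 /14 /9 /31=-22 /279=-0.08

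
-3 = -3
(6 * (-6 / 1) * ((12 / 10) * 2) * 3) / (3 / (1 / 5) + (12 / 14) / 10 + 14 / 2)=-9072 / 773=-11.74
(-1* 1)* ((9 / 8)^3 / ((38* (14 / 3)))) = -2187 / 272384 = -0.01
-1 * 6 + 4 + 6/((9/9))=4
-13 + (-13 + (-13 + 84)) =45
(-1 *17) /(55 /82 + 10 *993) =-1394 /814315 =-0.00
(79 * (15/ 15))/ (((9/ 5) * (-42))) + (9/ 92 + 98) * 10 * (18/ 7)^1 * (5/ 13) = 109535645/ 113022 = 969.15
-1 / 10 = -0.10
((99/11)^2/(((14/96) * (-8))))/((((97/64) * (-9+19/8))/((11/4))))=684288/35987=19.01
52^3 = 140608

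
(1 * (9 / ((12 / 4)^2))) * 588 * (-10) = -5880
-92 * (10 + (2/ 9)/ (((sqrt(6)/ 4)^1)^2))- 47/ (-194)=-5103259/ 5238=-974.28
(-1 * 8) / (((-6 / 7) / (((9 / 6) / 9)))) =14 / 9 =1.56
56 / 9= 6.22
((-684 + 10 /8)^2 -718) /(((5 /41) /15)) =915965379 /16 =57247836.19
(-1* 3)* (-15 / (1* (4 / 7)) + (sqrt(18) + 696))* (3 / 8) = -24111 / 32- 27* sqrt(2) / 8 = -758.24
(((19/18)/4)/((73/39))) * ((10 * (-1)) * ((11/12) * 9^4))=-9903465/1168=-8478.99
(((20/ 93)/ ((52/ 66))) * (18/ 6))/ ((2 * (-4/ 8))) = -330/ 403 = -0.82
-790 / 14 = -395 / 7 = -56.43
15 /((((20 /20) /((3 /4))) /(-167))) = -7515 /4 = -1878.75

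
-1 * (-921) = 921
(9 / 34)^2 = 81 / 1156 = 0.07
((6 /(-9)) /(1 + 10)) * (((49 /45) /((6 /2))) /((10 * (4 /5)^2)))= -49 /14256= -0.00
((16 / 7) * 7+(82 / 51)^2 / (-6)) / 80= 60743 / 312120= 0.19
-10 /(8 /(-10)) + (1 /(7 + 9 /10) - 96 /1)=-13173 /158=-83.37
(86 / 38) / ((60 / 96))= 344 / 95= 3.62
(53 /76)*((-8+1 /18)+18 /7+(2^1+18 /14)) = -13939 /9576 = -1.46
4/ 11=0.36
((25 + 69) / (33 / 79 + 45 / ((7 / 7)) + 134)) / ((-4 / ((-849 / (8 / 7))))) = 22066359 / 226784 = 97.30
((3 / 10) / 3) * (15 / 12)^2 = 5 / 32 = 0.16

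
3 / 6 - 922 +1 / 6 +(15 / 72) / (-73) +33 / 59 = -95178863 / 103368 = -920.78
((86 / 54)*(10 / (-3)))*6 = -860 / 27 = -31.85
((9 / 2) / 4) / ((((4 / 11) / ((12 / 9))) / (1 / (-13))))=-33 / 104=-0.32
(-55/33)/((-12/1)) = 5/36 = 0.14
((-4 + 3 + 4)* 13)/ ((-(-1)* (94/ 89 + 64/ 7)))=8099/ 2118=3.82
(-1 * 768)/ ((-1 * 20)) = 192/ 5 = 38.40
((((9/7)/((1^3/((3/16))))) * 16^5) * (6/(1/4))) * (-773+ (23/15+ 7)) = -4637836668.34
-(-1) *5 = 5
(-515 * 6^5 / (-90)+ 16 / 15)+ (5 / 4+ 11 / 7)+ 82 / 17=317763641 / 7140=44504.71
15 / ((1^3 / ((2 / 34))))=15 / 17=0.88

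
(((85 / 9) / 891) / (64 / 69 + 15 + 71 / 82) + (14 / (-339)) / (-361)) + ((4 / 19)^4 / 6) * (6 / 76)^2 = 1009454655756016 / 1350206897208327873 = 0.00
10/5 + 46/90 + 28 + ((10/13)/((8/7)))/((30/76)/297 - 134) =30.51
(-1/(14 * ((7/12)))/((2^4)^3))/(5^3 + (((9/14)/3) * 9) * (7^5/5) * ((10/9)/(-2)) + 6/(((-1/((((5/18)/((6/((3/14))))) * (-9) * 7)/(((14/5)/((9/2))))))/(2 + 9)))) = 0.00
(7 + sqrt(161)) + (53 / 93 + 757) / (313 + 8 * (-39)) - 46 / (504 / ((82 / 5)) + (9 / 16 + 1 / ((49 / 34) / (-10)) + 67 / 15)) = sqrt(161) + 986073763135 / 1292408259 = 775.66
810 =810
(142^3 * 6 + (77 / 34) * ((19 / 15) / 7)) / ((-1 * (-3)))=8761661489 / 1530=5726576.14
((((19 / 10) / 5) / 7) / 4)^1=19 / 1400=0.01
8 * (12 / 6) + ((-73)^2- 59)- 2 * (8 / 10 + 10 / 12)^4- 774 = 1821595199 / 405000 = 4497.77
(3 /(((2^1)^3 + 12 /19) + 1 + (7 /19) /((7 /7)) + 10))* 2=3 /10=0.30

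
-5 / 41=-0.12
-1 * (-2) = 2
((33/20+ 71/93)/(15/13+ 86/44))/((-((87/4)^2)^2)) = -82166656/23682727850985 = -0.00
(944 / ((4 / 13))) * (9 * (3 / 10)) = 41418 / 5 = 8283.60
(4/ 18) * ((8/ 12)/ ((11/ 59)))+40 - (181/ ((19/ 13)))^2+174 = -15122.07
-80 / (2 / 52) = -2080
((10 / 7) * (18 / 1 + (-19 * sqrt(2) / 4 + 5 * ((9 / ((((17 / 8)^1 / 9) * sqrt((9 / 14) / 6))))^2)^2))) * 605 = 464621138020620900 / 584647 - 57475 * sqrt(2) / 14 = 794703700910.54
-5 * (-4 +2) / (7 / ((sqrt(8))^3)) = 160 * sqrt(2) / 7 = 32.32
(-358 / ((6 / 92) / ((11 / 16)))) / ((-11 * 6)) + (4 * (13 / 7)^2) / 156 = 202045 / 3528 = 57.27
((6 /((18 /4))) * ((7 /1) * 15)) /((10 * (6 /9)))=21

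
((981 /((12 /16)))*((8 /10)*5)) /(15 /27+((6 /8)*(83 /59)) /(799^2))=7094402203968 /753315421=9417.57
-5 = -5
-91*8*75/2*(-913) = 24924900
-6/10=-0.60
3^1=3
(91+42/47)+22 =113.89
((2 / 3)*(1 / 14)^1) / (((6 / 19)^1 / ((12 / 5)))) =38 / 105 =0.36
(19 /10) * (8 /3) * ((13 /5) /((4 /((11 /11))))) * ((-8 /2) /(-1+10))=-988 /675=-1.46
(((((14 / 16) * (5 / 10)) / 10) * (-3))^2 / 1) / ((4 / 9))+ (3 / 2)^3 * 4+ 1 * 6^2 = 5072769 / 102400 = 49.54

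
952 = 952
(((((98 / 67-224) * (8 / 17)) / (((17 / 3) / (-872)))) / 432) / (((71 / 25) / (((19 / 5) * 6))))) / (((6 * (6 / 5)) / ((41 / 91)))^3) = 446048096875 / 6078358373724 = 0.07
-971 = -971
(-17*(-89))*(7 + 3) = 15130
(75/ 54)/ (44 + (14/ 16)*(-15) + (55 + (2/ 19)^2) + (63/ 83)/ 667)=1998532100/ 123586821207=0.02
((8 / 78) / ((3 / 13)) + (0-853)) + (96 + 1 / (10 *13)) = -885161 / 1170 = -756.55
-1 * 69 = -69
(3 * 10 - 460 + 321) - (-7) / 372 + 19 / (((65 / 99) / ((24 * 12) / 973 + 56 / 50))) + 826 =445836621383 / 588178500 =758.00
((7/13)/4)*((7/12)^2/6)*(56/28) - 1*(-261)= 5863447/22464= 261.02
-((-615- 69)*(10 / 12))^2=-324900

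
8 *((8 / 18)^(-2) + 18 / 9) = 113 / 2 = 56.50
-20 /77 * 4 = -80 /77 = -1.04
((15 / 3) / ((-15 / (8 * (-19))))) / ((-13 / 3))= -152 / 13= -11.69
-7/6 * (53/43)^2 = -19663/11094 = -1.77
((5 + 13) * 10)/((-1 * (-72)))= 5/2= 2.50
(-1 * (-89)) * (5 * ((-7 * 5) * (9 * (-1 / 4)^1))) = 140175 / 4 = 35043.75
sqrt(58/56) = sqrt(203)/14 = 1.02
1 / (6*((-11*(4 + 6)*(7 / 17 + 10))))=-0.00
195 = 195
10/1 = 10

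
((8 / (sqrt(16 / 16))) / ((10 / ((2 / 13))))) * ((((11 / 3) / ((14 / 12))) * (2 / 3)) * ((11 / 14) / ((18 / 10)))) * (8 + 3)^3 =2576816 / 17199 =149.82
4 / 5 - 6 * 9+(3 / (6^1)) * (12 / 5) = -52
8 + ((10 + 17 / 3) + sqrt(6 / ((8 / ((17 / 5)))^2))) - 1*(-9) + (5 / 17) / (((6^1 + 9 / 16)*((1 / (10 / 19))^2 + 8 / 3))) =17*sqrt(6) / 40 + 21964346 / 672231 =33.71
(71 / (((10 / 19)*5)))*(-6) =-4047 / 25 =-161.88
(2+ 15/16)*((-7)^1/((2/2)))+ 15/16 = -157/8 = -19.62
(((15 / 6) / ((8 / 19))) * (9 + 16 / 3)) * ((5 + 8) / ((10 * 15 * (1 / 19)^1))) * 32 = 201799 / 45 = 4484.42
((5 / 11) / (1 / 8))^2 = 1600 / 121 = 13.22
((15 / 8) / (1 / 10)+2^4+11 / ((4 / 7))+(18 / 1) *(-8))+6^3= 126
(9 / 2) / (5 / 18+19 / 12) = 162 / 67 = 2.42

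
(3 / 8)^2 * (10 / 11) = 0.13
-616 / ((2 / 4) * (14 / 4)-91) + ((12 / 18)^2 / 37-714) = -4002814 / 5661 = -707.09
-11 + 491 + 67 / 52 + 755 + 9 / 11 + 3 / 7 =4955091 / 4004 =1237.54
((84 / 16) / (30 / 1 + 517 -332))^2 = 441 / 739600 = 0.00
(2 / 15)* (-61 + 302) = 482 / 15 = 32.13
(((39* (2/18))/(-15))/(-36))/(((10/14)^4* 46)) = 31213/46575000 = 0.00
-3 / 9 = -1 / 3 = -0.33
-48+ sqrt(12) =-48+ 2*sqrt(3) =-44.54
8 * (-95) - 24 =-784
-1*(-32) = 32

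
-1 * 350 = -350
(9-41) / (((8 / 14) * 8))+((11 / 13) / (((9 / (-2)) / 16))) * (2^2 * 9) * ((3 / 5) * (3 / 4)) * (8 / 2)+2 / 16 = -104951 / 520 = -201.83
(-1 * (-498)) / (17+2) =498 / 19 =26.21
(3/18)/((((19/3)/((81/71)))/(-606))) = -18.19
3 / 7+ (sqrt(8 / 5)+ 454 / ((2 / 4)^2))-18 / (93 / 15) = 2 *sqrt(10) / 5+ 393535 / 217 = 1814.79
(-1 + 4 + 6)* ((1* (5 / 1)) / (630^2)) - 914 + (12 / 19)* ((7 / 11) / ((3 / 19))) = -88429309 / 97020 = -911.45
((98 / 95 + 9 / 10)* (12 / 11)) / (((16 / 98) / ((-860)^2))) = 1995034020 / 209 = 9545617.32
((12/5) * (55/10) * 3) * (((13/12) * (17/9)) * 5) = 2431/6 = 405.17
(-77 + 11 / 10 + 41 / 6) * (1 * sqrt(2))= -1036 * sqrt(2) / 15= -97.68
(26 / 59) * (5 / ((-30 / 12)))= -52 / 59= -0.88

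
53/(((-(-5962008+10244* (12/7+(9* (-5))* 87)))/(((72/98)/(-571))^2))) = 5724/3004069669054727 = 0.00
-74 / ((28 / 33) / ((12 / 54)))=-407 / 21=-19.38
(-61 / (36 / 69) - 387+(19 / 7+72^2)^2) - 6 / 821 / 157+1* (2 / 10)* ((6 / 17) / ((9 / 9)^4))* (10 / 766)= 13275300062889003203 / 493478039796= 26901501.17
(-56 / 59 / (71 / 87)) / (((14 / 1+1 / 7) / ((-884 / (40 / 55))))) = 99.96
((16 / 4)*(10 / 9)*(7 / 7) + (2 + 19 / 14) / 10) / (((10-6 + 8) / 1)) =6023 / 15120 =0.40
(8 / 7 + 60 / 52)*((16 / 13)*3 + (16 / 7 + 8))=265848 / 8281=32.10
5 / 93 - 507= -47146 / 93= -506.95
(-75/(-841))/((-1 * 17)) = -0.01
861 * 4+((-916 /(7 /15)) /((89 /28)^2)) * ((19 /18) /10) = 81352460 /23763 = 3423.49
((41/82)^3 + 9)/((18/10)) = 365/72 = 5.07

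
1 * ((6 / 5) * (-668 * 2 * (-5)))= 8016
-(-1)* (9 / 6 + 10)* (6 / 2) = 69 / 2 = 34.50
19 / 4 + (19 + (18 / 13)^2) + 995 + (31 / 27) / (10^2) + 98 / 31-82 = 3330652096 / 3536325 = 941.84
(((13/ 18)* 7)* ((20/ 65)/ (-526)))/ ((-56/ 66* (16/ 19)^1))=209/ 50496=0.00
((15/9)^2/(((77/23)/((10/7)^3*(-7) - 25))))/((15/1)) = -255875/101871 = -2.51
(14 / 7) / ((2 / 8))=8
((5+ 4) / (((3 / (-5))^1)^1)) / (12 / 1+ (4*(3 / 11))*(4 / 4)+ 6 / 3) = -165 / 166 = -0.99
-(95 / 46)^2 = -9025 / 2116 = -4.27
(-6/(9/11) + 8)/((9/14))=28/27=1.04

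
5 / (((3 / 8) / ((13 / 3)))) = 520 / 9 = 57.78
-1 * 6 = -6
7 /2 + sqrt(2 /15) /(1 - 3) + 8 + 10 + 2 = 47 /2 - sqrt(30) /30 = 23.32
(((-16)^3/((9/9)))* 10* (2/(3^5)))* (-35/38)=1433600/4617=310.50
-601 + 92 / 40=-5987 / 10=-598.70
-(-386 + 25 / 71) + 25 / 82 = 2247017 / 5822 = 385.95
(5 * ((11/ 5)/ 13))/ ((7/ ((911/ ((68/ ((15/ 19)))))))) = 150315/ 117572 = 1.28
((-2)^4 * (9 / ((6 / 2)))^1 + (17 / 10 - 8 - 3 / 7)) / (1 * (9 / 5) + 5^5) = 2889 / 218876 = 0.01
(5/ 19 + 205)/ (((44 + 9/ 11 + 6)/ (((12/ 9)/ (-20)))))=-220/ 817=-0.27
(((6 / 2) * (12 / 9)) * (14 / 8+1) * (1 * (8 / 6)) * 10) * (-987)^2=142878120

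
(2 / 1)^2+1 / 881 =3525 / 881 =4.00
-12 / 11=-1.09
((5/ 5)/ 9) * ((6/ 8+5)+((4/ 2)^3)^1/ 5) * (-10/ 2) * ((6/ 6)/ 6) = -49/ 72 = -0.68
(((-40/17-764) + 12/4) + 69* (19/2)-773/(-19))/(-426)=43391/275196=0.16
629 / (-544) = -37 / 32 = -1.16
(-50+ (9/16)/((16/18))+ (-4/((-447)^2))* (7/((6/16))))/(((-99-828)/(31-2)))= 109846428665/71125610112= 1.54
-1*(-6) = 6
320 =320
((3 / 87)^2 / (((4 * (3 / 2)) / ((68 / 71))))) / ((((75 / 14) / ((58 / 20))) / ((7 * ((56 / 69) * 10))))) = 186592 / 31965975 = 0.01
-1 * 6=-6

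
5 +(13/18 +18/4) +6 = 146/9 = 16.22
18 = 18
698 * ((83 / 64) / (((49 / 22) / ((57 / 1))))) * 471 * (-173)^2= 256026060394731 / 784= 326563852544.30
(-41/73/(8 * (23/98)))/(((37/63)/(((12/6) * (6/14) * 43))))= -2332449/124246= -18.77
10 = 10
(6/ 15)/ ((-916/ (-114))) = 57/ 1145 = 0.05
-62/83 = -0.75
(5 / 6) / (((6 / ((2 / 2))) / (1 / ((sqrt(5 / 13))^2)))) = 13 / 36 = 0.36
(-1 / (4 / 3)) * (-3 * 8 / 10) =9 / 5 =1.80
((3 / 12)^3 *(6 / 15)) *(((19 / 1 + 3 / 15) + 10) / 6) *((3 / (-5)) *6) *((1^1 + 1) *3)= -657 / 1000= -0.66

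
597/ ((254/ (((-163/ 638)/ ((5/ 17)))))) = -1654287/ 810260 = -2.04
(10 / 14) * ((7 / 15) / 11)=1 / 33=0.03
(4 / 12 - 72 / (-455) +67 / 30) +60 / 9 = 25639 / 2730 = 9.39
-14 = -14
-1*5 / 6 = -5 / 6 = -0.83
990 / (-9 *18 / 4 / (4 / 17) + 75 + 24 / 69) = -182160 / 17807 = -10.23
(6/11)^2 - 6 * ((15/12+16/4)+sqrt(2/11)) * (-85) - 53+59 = 510 * sqrt(22)/11+649479/242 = 2901.26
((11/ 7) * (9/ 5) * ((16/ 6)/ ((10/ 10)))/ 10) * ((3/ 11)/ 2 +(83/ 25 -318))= -1037994/ 4375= -237.26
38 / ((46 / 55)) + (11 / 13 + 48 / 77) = 1079878 / 23023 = 46.90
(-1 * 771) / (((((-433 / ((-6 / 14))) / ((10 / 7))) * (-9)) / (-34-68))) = -262140 / 21217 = -12.36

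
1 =1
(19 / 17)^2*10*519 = 1873590 / 289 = 6483.01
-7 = -7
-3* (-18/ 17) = 54/ 17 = 3.18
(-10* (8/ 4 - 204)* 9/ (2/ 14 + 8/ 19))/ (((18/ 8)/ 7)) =1504496/ 15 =100299.73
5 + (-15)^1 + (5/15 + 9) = -0.67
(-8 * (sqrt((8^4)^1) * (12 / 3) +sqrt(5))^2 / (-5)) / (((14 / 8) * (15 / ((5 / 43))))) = 16384 * sqrt(5) / 4515 +99872 / 215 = 472.64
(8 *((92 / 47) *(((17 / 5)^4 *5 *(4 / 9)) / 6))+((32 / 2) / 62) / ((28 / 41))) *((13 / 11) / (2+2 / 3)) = 343.66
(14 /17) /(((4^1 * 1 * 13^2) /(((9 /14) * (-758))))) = -0.59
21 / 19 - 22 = -20.89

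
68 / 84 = 17 / 21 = 0.81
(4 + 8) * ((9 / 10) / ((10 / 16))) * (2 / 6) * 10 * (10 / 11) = 576 / 11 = 52.36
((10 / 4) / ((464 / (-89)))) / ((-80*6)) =89 / 89088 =0.00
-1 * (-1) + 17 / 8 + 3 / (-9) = 67 / 24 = 2.79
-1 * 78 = -78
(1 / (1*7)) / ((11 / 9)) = 9 / 77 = 0.12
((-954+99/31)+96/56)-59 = -218756/217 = -1008.09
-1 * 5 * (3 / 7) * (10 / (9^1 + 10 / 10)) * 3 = -45 / 7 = -6.43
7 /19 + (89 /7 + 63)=10119 /133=76.08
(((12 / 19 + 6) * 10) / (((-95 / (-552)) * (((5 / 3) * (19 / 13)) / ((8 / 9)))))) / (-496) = -301392 / 1063145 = -0.28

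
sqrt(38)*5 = 5*sqrt(38) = 30.82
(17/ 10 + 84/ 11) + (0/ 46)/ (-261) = 1027/ 110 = 9.34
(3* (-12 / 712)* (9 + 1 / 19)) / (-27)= 86 / 5073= 0.02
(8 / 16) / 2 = 0.25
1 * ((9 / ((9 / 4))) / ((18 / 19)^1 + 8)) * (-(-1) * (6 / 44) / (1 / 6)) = 0.37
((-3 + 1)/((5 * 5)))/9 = -2/225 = -0.01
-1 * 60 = -60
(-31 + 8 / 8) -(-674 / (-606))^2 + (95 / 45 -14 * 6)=-3461992 / 30603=-113.13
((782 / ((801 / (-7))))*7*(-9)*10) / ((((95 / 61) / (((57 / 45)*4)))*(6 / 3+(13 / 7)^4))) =44896740784 / 44539605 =1008.02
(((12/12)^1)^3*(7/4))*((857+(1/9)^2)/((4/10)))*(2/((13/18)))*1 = 1214815/117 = 10383.03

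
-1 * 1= -1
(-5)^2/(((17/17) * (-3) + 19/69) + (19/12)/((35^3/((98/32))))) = -96600000/10527563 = -9.18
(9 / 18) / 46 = 1 / 92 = 0.01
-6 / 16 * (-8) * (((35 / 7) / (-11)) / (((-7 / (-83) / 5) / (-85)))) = 529125 / 77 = 6871.75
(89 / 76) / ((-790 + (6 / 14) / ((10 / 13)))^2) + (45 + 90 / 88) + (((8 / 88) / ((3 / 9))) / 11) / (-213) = 91762674072873879 / 1993860595650836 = 46.02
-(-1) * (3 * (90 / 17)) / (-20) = -27 / 34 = -0.79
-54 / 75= -18 / 25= -0.72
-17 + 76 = 59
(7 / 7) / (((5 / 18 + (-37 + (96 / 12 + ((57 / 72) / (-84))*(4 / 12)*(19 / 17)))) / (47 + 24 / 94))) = -228354336 / 138812855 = -1.65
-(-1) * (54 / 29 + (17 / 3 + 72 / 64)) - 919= -633601 / 696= -910.35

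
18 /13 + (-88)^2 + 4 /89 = 8961462 /1157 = 7745.43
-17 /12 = -1.42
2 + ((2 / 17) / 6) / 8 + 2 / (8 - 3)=4901 / 2040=2.40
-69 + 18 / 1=-51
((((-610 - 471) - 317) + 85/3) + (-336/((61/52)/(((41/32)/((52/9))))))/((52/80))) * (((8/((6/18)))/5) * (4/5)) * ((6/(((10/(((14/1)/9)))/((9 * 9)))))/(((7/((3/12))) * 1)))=-1508071824/99125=-15213.84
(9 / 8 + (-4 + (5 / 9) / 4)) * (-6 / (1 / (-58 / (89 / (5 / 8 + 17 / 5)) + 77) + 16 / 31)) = 808511837 / 26081232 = 31.00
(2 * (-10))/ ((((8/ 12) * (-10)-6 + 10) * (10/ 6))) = 9/ 2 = 4.50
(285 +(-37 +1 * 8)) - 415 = -159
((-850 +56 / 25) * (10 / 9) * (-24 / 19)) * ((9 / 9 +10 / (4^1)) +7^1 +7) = 1186864 / 57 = 20822.18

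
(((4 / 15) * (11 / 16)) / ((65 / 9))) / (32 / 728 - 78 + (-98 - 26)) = -77 / 612600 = -0.00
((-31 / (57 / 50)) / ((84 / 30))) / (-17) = 3875 / 6783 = 0.57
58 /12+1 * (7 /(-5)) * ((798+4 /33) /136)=-12651 /3740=-3.38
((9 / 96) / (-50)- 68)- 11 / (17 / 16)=-2131251 / 27200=-78.35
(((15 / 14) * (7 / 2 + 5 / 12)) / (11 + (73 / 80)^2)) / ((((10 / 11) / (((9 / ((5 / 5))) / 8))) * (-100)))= -1551 / 353402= -0.00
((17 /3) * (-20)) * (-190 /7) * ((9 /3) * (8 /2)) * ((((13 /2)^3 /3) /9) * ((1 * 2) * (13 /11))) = 1845040600 /2079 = 887465.42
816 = 816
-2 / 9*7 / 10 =-7 / 45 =-0.16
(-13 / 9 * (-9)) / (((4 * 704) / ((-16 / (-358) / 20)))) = 13 / 1260160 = 0.00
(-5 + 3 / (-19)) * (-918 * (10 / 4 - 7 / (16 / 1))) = 742203 / 76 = 9765.83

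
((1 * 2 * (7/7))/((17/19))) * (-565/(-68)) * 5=53675/578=92.86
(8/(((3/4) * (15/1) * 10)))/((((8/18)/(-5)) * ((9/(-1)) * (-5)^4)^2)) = -4/158203125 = -0.00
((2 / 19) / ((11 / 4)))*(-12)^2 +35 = 8467 / 209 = 40.51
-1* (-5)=5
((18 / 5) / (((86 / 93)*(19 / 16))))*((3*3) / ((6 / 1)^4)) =93 / 4085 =0.02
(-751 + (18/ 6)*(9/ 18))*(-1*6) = 4497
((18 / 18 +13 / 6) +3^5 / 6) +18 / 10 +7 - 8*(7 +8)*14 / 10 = -1733 / 15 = -115.53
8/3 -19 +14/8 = -175/12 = -14.58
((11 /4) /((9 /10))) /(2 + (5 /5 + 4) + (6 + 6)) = 55 /342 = 0.16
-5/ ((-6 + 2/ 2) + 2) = 5/ 3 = 1.67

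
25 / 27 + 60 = 60.93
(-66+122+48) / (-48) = -13 / 6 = -2.17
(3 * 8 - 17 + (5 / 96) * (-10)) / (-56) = -311 / 2688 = -0.12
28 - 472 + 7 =-437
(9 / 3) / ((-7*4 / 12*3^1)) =-3 / 7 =-0.43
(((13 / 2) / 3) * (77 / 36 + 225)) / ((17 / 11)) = 68783 / 216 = 318.44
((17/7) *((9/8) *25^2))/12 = 31875/224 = 142.30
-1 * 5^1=-5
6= 6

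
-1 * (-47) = 47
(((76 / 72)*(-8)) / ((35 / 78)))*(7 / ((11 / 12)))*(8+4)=-94848 / 55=-1724.51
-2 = -2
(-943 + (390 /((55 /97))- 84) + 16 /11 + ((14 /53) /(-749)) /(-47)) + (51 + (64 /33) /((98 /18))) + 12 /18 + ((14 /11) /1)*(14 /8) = -244351786337 /861980658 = -283.48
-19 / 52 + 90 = 4661 / 52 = 89.63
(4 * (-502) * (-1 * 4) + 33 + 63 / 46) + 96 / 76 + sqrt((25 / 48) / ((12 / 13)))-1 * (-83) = 5 * sqrt(13) / 24 + 7123653 / 874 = 8151.38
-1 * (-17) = 17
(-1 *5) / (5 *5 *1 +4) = -5 / 29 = -0.17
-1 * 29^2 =-841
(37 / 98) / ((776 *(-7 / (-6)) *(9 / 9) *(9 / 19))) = 703 / 798504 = 0.00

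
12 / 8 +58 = 59.50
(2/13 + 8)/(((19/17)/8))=14416/247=58.36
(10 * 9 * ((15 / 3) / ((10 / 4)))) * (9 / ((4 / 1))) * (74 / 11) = 29970 / 11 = 2724.55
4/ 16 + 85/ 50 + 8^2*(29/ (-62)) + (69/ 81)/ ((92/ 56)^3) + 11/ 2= -197418023/ 8855460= -22.29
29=29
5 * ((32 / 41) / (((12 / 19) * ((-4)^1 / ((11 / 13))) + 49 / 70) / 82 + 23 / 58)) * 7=135766400 / 1832337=74.09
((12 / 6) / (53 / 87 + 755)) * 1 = 87 / 32869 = 0.00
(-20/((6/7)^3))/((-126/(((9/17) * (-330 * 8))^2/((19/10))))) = 1422960000/5491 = 259144.05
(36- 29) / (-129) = -7 / 129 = -0.05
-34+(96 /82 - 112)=-144.83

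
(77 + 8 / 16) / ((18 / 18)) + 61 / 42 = 1658 / 21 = 78.95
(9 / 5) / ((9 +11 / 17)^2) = 2601 / 134480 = 0.02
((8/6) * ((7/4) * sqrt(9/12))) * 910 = 3185 * sqrt(3)/3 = 1838.86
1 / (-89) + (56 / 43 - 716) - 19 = -733.71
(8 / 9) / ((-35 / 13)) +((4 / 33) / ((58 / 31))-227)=-22836761 / 100485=-227.27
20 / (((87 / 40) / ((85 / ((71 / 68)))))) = 4624000 / 6177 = 748.58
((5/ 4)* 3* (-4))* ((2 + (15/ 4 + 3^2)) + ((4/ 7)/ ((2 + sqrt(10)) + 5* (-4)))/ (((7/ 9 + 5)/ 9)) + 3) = -15171915/ 57148 + 1215* sqrt(10)/ 28574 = -265.35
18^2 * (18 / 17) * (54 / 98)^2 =104.16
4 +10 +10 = 24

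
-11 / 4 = -2.75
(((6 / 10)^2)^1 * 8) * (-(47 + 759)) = -58032 / 25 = -2321.28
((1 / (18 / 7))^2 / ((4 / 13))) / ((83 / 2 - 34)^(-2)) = 15925 / 576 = 27.65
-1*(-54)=54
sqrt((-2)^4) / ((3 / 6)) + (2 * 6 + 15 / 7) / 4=323 / 28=11.54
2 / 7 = 0.29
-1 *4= -4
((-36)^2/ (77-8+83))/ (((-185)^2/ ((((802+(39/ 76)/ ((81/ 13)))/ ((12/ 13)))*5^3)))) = 106981745/ 3953672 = 27.06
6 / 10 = 3 / 5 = 0.60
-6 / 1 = -6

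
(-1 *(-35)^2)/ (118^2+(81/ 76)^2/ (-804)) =-379252160/ 4310780849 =-0.09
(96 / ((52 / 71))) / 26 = 852 / 169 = 5.04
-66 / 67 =-0.99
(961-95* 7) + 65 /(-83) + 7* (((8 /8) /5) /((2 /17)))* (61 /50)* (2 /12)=74111497 /249000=297.64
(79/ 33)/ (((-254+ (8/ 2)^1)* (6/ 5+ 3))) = -79/ 34650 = -0.00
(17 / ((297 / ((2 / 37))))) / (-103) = -34 / 1131867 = -0.00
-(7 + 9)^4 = -65536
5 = 5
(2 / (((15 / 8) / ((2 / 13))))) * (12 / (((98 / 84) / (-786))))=-603648 / 455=-1326.70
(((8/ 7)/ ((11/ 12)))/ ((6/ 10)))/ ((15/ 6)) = 0.83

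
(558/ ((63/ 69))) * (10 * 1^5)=42780/ 7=6111.43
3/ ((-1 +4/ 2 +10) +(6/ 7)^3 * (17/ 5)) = 5145/ 22537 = 0.23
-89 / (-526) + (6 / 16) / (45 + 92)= 49561 / 288248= 0.17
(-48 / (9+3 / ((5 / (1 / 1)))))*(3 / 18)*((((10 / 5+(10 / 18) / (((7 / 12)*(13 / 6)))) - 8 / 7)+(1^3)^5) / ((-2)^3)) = 1045 / 4368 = 0.24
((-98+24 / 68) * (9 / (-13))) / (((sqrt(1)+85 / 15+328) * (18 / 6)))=3735 / 55471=0.07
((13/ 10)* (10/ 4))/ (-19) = -13/ 76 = -0.17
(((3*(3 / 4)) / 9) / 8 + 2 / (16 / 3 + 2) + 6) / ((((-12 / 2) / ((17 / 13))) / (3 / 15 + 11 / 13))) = -641291 / 446160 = -1.44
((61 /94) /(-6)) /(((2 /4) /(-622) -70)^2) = -23599924 /1069217179101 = -0.00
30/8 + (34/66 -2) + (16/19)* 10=26801/2508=10.69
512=512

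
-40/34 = -20/17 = -1.18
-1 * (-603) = 603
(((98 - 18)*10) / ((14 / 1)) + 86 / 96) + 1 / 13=253849 / 4368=58.12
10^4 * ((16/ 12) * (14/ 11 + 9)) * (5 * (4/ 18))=45200000/ 297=152188.55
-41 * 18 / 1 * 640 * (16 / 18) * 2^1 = -839680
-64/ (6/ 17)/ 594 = -272/ 891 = -0.31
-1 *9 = -9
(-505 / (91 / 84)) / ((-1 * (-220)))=-303 / 143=-2.12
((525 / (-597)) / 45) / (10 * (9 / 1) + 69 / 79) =-2765 / 12857589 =-0.00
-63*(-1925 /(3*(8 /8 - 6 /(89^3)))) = 581599425 /14387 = 40425.34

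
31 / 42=0.74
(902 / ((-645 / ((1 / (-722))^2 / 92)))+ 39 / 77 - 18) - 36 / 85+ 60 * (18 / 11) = 1625012177461889 / 20245643630520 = 80.26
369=369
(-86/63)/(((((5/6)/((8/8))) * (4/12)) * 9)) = -0.55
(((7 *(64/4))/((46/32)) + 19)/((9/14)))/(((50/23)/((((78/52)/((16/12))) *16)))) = 31206/25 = 1248.24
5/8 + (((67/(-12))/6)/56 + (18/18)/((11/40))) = 188263/44352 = 4.24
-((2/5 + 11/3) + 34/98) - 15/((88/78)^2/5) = -90125509/1422960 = -63.34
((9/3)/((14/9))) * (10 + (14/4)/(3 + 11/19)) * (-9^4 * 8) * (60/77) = -7934414130/9163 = -865918.82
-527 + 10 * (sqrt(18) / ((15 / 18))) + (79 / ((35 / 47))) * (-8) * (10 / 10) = -48149 / 35 + 36 * sqrt(2) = -1324.77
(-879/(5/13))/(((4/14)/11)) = -879879/10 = -87987.90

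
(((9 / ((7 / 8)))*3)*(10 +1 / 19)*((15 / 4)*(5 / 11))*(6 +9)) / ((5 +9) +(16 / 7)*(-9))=-5801625 / 4807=-1206.91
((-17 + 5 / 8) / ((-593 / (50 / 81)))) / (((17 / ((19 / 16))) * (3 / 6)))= 62225 / 26129952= 0.00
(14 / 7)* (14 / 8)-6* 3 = -29 / 2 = -14.50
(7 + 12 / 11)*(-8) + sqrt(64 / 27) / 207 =-712 / 11 + 8*sqrt(3) / 1863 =-64.72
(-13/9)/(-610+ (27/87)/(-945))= 13195/5572353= 0.00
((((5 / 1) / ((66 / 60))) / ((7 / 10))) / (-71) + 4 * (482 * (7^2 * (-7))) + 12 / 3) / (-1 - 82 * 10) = 3615327600 / 4488407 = 805.48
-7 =-7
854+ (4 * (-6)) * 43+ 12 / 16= -709 / 4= -177.25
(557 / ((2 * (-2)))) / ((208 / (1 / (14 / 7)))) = -557 / 1664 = -0.33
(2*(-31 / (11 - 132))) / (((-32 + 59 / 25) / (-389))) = 602950 / 89661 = 6.72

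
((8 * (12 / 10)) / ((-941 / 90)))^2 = 746496 / 885481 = 0.84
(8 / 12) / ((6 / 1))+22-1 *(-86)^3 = 5724703 / 9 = 636078.11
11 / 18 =0.61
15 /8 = 1.88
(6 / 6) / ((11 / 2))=2 / 11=0.18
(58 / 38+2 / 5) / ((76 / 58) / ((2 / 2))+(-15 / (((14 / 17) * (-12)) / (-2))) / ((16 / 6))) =1188768 / 106115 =11.20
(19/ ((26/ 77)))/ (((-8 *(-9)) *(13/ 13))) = 1463/ 1872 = 0.78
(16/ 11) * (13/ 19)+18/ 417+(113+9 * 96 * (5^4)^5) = 2393728637695315812929/ 29051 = 82397460937500114.04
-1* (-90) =90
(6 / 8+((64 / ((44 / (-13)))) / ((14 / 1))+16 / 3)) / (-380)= -4373 / 351120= -0.01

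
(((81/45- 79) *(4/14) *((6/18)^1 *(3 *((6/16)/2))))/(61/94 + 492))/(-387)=9071/418170270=0.00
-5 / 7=-0.71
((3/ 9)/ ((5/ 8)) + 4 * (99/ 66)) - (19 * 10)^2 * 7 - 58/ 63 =-79598732/ 315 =-252694.39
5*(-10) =-50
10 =10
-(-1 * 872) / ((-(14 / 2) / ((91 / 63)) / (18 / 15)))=-215.92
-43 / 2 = -21.50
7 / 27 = 0.26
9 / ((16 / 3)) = 27 / 16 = 1.69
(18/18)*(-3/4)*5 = -15/4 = -3.75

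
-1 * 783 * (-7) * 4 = 21924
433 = 433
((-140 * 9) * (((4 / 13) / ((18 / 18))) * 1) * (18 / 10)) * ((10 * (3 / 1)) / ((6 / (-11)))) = 498960 / 13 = 38381.54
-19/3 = -6.33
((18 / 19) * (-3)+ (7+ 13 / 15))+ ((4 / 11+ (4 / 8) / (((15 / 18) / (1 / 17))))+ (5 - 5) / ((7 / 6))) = 57809 / 10659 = 5.42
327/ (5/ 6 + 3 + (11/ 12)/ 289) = 378012/ 4435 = 85.23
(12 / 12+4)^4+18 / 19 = 11893 / 19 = 625.95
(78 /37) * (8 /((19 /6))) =3744 /703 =5.33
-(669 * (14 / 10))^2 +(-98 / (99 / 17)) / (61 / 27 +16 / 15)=-108315309921 / 123475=-877224.62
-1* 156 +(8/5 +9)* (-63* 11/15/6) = -11881/50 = -237.62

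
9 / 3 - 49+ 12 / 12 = -45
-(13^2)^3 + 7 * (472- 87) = -4824114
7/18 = 0.39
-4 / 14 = -2 / 7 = -0.29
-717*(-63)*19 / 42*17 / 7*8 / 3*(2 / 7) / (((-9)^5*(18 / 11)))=-3396668 / 8680203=-0.39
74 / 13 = 5.69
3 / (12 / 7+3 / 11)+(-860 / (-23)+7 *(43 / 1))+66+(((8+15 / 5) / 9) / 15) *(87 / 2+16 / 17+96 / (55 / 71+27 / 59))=113314673147 / 272476170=415.87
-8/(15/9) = -24/5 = -4.80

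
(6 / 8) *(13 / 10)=39 / 40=0.98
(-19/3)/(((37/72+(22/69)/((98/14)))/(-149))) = 10938984/6485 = 1686.81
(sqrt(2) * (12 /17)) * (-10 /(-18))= 20 * sqrt(2) /51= 0.55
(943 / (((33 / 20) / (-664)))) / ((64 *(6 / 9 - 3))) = 391345 / 154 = 2541.20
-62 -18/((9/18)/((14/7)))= -134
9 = 9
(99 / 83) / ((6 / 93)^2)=95139 / 332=286.56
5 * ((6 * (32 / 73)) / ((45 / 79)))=5056 / 219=23.09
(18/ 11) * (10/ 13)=180/ 143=1.26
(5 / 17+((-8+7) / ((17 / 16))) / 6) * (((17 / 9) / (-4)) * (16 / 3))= -28 / 81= -0.35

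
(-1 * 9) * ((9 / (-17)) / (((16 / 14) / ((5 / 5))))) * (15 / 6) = 10.42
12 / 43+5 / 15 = 79 / 129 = 0.61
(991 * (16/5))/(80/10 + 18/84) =221984/575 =386.06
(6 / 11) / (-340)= -3 / 1870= -0.00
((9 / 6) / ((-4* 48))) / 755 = -0.00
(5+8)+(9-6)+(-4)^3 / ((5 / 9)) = -496 / 5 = -99.20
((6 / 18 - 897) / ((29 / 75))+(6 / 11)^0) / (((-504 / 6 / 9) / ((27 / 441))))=86427 / 5684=15.21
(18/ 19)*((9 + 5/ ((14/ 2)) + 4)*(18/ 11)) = 31104/ 1463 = 21.26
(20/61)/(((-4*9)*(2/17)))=-85/1098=-0.08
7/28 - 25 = -24.75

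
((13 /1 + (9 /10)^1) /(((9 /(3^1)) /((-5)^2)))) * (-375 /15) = -17375 /6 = -2895.83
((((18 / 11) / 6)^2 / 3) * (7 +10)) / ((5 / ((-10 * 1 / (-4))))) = 51 / 242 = 0.21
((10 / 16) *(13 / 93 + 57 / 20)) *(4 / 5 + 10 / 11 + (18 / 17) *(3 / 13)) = 4126262 / 1130415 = 3.65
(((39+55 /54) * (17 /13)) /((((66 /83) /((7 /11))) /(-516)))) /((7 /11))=-131114353 /3861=-33958.65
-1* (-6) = 6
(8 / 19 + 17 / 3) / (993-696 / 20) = 1735 / 273087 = 0.01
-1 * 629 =-629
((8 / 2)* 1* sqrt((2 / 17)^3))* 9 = 72* sqrt(34) / 289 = 1.45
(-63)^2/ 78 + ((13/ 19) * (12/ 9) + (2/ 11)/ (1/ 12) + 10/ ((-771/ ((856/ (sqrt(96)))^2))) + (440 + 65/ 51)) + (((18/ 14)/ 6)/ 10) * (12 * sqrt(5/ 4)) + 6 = 9 * sqrt(5)/ 70 + 85950219341/ 213670314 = 402.54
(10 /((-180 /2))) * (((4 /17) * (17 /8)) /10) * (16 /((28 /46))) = -46 /315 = -0.15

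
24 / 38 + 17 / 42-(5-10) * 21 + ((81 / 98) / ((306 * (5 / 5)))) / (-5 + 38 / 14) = 46031135 / 434112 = 106.04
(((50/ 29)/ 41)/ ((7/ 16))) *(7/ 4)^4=0.90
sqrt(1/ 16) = 1/ 4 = 0.25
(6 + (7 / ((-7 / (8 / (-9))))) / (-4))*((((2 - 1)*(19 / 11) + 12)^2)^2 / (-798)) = -13517025626 / 52575831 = -257.10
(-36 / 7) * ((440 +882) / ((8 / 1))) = -849.86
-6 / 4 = -3 / 2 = -1.50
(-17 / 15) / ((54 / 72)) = -68 / 45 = -1.51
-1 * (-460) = 460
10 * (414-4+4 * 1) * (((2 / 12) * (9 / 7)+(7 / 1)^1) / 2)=104535 / 7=14933.57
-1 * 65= -65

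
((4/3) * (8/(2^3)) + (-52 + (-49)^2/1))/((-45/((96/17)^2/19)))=-7220224/82365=-87.66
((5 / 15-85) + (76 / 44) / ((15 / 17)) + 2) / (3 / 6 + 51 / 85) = -8878 / 121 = -73.37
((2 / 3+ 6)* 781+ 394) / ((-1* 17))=-16802 / 51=-329.45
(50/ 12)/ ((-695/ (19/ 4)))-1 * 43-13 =-186911/ 3336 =-56.03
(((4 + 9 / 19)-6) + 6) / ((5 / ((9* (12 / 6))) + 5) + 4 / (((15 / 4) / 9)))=7650 / 25441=0.30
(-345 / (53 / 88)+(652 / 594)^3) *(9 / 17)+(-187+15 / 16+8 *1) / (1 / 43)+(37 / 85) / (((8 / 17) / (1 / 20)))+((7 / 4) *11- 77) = -16820969255763661 / 2098174557600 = -8016.95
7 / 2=3.50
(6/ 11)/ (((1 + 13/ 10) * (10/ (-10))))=-60/ 253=-0.24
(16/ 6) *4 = 32/ 3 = 10.67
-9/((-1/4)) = 36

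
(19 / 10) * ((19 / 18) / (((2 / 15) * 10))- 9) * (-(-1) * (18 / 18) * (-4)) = 3743 / 60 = 62.38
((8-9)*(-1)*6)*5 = 30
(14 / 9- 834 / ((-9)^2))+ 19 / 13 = -2555 / 351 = -7.28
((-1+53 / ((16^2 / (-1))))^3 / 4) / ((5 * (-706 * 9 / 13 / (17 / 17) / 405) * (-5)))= -3451924593 / 236894289920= -0.01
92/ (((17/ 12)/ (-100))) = -110400/ 17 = -6494.12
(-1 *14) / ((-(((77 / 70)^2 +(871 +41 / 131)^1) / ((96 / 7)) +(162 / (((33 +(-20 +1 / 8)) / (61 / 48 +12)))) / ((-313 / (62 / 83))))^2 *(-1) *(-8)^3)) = 463284150240040000 / 67739705643457630832623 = 0.00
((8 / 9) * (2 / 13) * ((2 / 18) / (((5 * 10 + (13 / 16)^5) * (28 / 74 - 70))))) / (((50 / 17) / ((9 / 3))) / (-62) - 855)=0.00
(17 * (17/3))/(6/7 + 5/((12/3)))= 8092/177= 45.72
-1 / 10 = -0.10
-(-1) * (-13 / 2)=-13 / 2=-6.50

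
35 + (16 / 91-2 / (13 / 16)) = 229 / 7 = 32.71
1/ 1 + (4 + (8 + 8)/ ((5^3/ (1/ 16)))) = 626/ 125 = 5.01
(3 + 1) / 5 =0.80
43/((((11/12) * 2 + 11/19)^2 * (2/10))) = 558828/15125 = 36.95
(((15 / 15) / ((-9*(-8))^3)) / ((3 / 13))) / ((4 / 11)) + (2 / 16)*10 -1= 1119887 / 4478976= 0.25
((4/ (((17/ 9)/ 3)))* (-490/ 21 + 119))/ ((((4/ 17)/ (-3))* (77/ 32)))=-35424/ 11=-3220.36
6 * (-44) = -264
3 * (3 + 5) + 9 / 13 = 321 / 13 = 24.69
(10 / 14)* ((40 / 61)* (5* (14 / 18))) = 1000 / 549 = 1.82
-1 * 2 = -2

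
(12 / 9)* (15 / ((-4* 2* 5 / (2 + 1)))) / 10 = -3 / 20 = -0.15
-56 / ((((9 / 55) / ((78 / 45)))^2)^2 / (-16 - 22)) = 14237566190848 / 531441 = 26790492.62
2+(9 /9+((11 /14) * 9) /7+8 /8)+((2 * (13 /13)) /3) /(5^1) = 7561 /1470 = 5.14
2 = 2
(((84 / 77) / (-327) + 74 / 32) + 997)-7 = 19036459 / 19184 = 992.31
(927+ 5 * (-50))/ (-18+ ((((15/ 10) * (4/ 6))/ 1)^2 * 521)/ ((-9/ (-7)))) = 6093/ 3485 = 1.75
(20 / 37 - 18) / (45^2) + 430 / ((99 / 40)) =143182894 / 824175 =173.73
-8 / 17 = -0.47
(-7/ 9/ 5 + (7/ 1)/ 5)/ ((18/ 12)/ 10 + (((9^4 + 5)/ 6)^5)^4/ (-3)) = -0.00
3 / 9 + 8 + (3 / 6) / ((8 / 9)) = 427 / 48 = 8.90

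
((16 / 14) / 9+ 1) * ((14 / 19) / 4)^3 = 3479 / 493848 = 0.01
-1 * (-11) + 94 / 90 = 542 / 45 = 12.04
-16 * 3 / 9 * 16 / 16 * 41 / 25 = -8.75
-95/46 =-2.07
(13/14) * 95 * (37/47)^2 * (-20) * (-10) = 169071500/15463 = 10933.94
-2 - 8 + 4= -6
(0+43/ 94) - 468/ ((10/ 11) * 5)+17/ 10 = -118443/ 1175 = -100.80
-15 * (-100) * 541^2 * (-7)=-3073150500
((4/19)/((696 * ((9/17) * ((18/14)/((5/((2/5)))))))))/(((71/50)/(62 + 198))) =9668750/9506403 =1.02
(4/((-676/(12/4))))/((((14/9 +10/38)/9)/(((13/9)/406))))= -513/1641458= -0.00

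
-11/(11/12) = -12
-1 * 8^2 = -64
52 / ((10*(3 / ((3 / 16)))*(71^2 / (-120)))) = -39 / 5041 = -0.01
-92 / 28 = -23 / 7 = -3.29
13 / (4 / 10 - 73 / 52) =-3380 / 261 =-12.95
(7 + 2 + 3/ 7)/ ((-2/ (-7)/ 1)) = 33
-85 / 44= -1.93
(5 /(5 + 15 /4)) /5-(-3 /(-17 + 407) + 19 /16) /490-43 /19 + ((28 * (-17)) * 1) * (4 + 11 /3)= -106065403859 /29047200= -3651.48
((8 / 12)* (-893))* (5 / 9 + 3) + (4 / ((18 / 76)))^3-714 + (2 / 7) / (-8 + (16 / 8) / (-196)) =1136815018 / 572265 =1986.52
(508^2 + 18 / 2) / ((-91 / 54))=-13935942 / 91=-153142.22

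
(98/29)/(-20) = -49/290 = -0.17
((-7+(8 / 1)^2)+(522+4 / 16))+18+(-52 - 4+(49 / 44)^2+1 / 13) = 13655329 / 25168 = 542.57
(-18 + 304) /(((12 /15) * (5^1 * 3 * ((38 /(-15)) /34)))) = -12155 /38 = -319.87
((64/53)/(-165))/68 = -16/148665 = -0.00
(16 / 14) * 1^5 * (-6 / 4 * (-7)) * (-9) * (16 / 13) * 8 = -13824 / 13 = -1063.38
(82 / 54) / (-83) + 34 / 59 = 73775 / 132219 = 0.56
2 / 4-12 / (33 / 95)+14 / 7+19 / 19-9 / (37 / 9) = -27053 / 814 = -33.23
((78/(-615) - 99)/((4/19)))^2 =149072437801/672400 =221702.02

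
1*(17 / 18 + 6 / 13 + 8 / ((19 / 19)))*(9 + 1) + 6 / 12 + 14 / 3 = 23219 / 234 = 99.23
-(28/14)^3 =-8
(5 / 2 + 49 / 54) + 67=1901 / 27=70.41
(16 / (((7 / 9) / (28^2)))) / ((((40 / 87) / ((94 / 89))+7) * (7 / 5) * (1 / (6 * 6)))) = 55777.06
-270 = -270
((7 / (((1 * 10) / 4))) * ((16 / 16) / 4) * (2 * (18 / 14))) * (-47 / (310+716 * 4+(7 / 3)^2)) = -3807 / 143075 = -0.03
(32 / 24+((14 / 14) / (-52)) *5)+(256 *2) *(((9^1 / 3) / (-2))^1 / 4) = -29759 / 156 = -190.76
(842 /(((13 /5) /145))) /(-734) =-305225 /4771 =-63.98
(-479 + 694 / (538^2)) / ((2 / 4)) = -69321491 / 72361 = -958.00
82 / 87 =0.94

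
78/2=39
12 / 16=0.75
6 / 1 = 6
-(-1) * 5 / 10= 1 / 2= 0.50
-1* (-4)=4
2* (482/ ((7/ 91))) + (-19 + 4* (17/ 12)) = 37556/ 3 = 12518.67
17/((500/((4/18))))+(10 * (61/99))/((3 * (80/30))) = 12833/16500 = 0.78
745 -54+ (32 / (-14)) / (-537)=2597485 / 3759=691.00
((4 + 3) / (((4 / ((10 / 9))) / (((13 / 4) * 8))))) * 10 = 4550 / 9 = 505.56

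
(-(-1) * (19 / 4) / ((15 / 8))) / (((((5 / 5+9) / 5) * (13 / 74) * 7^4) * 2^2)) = 703 / 936390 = 0.00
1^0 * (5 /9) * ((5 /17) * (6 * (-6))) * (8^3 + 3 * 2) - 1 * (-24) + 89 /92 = -4726551 /1564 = -3022.09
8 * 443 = 3544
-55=-55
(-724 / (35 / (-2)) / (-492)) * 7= -362 / 615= -0.59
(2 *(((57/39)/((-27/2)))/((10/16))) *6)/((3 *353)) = -1216/619515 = -0.00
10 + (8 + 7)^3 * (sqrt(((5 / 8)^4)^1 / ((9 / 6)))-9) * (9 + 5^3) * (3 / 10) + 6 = -1221059 + 1130625 * sqrt(6) / 64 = -1177786.28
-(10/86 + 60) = -2585/43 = -60.12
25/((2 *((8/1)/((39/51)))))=325/272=1.19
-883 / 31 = -28.48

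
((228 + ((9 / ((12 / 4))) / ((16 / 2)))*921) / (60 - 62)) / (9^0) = -4587 / 16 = -286.69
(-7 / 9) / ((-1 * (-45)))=-7 / 405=-0.02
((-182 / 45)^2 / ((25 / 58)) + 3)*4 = 8292268 / 50625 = 163.80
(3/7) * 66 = 198/7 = 28.29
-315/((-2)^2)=-315/4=-78.75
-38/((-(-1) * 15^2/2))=-76/225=-0.34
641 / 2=320.50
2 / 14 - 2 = -13 / 7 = -1.86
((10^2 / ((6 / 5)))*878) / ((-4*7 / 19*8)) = -6206.10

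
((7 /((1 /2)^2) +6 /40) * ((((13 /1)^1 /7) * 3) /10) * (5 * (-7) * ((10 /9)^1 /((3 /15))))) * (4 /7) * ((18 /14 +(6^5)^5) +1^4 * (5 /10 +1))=-4855229822124627969131095 /98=-49543161450251305807460.15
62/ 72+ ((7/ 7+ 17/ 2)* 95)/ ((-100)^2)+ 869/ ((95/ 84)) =526221931/ 684000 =769.33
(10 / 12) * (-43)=-215 / 6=-35.83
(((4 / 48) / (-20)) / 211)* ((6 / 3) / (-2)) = 1 / 50640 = 0.00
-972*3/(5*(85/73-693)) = 53217/63130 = 0.84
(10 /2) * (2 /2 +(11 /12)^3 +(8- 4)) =49855 /1728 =28.85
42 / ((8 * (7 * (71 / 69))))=207 / 284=0.73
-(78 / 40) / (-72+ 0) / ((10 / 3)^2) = 39 / 16000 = 0.00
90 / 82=45 / 41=1.10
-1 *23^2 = -529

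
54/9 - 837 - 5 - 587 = -1423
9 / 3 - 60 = -57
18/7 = 2.57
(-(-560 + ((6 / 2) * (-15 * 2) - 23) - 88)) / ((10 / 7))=5327 / 10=532.70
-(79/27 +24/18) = -115/27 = -4.26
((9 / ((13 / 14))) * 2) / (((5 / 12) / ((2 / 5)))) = 6048 / 325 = 18.61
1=1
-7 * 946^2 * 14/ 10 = -43850884/ 5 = -8770176.80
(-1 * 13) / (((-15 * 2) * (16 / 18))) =39 / 80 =0.49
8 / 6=4 / 3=1.33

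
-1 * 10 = -10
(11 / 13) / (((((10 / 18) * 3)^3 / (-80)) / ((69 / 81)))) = -4048 / 325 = -12.46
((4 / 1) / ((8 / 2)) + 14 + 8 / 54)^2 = 167281 / 729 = 229.47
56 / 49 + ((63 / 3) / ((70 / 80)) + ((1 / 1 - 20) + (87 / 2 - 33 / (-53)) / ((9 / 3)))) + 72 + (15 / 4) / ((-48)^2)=105824575 / 1139712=92.85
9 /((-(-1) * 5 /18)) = 162 /5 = 32.40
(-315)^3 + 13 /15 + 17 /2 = -937675969 /30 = -31255865.63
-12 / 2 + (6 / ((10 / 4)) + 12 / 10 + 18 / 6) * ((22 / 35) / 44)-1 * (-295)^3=8985329183 / 350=25672369.09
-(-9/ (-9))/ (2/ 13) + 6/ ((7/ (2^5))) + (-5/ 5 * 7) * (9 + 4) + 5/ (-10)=-494/ 7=-70.57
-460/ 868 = -115/ 217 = -0.53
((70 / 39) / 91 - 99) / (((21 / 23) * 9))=-12.05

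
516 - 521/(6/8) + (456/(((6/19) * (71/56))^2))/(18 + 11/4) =-41.58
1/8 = 0.12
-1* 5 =-5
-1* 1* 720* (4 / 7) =-2880 / 7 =-411.43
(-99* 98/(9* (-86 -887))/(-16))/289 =-77/321368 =-0.00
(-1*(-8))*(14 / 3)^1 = 112 / 3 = 37.33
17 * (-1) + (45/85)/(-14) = -4055/238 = -17.04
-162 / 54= -3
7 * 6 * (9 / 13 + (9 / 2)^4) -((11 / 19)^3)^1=12306121619 / 713336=17251.51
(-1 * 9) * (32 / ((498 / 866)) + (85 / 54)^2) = -523.12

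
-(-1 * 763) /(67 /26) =19838 /67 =296.09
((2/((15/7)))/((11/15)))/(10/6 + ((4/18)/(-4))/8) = 2016/2629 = 0.77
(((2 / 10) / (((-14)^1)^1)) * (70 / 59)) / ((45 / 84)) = -28 / 885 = -0.03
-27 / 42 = -0.64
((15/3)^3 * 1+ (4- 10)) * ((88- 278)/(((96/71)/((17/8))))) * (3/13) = -13645135/1664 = -8200.20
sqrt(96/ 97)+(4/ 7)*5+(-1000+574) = -2962/ 7+4*sqrt(582)/ 97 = -422.15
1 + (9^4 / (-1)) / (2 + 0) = -3279.50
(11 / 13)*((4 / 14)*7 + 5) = 77 / 13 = 5.92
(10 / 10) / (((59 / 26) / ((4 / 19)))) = 104 / 1121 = 0.09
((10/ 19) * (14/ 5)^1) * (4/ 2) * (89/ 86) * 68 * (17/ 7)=411536/ 817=503.72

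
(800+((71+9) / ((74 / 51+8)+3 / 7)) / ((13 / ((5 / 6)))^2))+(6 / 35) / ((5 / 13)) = 250496351242 / 312933075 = 800.48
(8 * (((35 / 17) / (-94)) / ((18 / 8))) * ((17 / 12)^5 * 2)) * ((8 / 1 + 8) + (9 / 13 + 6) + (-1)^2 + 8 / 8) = -312786145 / 14253408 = -21.94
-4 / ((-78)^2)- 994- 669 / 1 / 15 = -7898558 / 7605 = -1038.60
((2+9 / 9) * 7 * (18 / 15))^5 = 31757969376 / 3125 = 10162550.20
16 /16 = 1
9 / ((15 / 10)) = 6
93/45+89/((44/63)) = 85469/660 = 129.50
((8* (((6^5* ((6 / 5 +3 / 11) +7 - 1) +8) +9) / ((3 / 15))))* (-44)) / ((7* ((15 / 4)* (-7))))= 409199488 / 735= 556734.00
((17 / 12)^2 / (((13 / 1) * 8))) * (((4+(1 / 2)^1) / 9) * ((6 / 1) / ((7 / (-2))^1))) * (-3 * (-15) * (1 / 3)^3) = -1445 / 52416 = -0.03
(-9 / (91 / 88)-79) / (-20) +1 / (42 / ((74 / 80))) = 96253 / 21840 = 4.41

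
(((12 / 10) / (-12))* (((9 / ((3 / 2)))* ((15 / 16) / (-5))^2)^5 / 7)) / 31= -14348907 / 74560632258560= -0.00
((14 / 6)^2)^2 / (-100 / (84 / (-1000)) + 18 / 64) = 537824 / 21605103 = 0.02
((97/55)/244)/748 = 97/10038160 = 0.00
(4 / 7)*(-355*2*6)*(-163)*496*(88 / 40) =432975689.14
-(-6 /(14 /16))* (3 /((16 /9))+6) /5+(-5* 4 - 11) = -716 /35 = -20.46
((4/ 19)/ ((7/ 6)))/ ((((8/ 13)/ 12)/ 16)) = 7488/ 133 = 56.30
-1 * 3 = -3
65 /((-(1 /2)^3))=-520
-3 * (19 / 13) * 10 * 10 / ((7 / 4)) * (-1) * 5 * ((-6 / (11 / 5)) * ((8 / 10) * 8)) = -21888000 / 1001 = -21866.13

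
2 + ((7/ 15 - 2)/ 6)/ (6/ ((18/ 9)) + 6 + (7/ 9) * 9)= 2857/ 1440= 1.98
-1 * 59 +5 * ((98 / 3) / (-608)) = -54053 / 912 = -59.27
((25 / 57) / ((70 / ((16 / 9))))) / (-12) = -0.00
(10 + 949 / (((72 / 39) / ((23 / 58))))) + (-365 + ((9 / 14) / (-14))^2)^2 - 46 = 133391.30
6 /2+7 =10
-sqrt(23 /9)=-sqrt(23) /3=-1.60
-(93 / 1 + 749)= -842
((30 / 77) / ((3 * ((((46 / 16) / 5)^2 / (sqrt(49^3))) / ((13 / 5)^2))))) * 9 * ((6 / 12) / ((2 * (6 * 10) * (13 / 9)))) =137592 / 5819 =23.65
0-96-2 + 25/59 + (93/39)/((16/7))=-1184653/12272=-96.53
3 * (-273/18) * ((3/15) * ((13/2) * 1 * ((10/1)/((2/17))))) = -20111/4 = -5027.75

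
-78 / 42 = -13 / 7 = -1.86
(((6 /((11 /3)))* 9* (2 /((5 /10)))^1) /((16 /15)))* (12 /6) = 1215 /11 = 110.45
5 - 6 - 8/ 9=-17/ 9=-1.89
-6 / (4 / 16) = -24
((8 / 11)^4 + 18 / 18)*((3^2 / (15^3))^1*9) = 56211 / 1830125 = 0.03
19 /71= 0.27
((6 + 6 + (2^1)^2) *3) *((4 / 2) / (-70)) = -48 / 35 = -1.37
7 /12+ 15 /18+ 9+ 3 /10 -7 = 223 /60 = 3.72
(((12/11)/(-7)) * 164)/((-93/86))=56416/2387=23.63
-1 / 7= -0.14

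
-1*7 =-7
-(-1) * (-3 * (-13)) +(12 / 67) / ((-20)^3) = 5225997 / 134000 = 39.00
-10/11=-0.91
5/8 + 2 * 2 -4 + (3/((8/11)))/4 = 53/32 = 1.66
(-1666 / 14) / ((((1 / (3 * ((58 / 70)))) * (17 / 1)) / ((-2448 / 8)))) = 26622 / 5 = 5324.40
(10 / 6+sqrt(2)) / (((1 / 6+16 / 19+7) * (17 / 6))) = 684 * sqrt(2) / 15521+1140 / 15521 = 0.14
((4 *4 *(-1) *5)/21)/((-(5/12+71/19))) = 6080/6629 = 0.92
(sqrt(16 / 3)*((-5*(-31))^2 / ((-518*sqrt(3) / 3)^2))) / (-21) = -0.03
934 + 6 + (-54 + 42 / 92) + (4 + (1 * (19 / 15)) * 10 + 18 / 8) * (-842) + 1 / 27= -9340672 / 621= -15041.34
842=842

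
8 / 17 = 0.47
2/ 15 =0.13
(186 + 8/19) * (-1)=-3542/19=-186.42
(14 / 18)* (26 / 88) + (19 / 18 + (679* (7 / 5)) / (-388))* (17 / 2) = -46027 / 3960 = -11.62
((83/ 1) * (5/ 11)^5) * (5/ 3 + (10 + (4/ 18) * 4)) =20.22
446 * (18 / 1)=8028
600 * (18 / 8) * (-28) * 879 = -33226200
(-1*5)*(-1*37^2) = 6845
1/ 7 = 0.14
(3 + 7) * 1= 10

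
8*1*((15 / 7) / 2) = 60 / 7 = 8.57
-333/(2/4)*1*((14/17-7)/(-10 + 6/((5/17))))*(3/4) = 524475/1768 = 296.65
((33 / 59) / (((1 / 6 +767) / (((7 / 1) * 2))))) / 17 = 0.00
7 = 7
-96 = -96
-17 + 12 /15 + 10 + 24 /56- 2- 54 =-2162 /35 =-61.77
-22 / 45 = -0.49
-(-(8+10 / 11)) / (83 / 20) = 1960 / 913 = 2.15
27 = 27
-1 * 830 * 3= -2490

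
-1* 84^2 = -7056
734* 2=1468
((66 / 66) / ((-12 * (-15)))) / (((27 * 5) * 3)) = 1 / 72900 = 0.00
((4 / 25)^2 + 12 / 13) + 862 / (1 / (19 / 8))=66566457 / 32500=2048.20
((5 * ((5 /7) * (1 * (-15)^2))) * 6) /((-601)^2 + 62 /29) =978750 /73324237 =0.01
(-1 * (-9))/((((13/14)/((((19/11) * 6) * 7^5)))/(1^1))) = 241415748/143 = 1688222.01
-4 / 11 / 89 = -4 / 979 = -0.00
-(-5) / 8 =5 / 8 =0.62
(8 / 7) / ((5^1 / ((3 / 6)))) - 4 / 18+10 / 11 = 2776 / 3465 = 0.80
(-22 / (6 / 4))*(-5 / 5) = 44 / 3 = 14.67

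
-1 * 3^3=-27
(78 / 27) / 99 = 26 / 891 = 0.03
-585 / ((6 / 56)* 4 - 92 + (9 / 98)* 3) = 57330 / 8947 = 6.41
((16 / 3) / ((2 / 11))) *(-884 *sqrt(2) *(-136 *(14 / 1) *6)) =296231936 *sqrt(2) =418935221.50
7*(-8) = -56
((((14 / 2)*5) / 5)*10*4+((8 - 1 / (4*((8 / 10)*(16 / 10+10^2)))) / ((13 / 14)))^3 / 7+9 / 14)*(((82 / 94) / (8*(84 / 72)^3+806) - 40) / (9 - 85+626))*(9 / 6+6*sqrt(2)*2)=-47858947369777065482465247*sqrt(2) / 147462051014086961152000 - 47858947369777065482465247 / 1179696408112695689216000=-499.55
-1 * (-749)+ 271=1020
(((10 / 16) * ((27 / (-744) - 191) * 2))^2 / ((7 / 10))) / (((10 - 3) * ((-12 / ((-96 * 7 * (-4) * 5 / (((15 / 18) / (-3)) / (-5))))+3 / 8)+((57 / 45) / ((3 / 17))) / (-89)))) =1123692927080625 / 28417377352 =39542.46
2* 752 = 1504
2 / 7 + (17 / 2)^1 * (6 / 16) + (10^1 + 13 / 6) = 5255 / 336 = 15.64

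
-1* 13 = -13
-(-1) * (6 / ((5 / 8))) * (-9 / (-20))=108 / 25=4.32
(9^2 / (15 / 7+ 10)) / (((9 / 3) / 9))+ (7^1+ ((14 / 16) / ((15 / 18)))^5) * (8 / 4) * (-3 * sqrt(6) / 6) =1701 / 85-26484101 * sqrt(6) / 3200000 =-0.26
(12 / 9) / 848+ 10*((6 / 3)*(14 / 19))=14.74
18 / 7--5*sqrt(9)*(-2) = -192 / 7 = -27.43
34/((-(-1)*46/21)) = 357/23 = 15.52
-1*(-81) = 81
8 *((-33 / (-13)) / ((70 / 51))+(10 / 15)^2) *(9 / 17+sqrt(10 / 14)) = 75148 / 7735+75148 *sqrt(35) / 28665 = 25.22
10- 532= -522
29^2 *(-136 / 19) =-114376 / 19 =-6019.79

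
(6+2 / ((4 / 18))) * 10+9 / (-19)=2841 / 19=149.53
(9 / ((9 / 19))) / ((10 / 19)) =361 / 10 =36.10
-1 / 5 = -0.20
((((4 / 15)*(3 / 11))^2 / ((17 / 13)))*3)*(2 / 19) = 1248 / 977075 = 0.00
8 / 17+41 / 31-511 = -268352 / 527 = -509.21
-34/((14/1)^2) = -17/98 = -0.17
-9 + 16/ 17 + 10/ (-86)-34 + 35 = -5245/ 731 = -7.18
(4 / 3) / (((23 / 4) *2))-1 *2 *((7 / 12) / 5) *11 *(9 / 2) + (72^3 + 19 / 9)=373238.68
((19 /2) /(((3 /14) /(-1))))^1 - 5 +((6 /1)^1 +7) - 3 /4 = -445 /12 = -37.08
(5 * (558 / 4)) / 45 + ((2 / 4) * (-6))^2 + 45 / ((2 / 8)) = 409 / 2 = 204.50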